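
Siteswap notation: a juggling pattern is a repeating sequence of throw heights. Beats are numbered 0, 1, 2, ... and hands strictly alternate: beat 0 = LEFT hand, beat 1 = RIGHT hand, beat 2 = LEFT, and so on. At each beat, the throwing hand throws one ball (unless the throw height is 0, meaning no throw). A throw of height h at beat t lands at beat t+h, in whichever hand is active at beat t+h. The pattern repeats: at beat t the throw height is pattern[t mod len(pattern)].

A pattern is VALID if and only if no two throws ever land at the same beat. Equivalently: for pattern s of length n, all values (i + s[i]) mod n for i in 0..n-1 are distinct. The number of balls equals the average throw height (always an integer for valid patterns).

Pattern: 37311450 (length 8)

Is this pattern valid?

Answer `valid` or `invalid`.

i=0: (i + s[i]) mod n = (0 + 3) mod 8 = 3
i=1: (i + s[i]) mod n = (1 + 7) mod 8 = 0
i=2: (i + s[i]) mod n = (2 + 3) mod 8 = 5
i=3: (i + s[i]) mod n = (3 + 1) mod 8 = 4
i=4: (i + s[i]) mod n = (4 + 1) mod 8 = 5
i=5: (i + s[i]) mod n = (5 + 4) mod 8 = 1
i=6: (i + s[i]) mod n = (6 + 5) mod 8 = 3
i=7: (i + s[i]) mod n = (7 + 0) mod 8 = 7
Residues: [3, 0, 5, 4, 5, 1, 3, 7], distinct: False

Answer: invalid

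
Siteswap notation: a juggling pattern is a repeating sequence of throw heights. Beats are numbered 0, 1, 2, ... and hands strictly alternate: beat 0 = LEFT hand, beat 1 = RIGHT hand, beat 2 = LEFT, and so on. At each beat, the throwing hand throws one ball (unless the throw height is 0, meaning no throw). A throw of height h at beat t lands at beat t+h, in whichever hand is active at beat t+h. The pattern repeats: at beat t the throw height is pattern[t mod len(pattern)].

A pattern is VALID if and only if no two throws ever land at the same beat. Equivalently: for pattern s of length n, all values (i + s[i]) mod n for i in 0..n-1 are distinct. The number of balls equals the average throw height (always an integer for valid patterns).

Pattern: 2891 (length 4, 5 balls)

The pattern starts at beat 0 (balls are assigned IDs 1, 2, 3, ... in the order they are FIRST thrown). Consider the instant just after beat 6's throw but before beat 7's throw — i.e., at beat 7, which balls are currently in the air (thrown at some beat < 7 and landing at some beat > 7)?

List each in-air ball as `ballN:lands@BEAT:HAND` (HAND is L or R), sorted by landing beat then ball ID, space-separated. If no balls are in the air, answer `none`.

Beat 0 (L): throw ball1 h=2 -> lands@2:L; in-air after throw: [b1@2:L]
Beat 1 (R): throw ball2 h=8 -> lands@9:R; in-air after throw: [b1@2:L b2@9:R]
Beat 2 (L): throw ball1 h=9 -> lands@11:R; in-air after throw: [b2@9:R b1@11:R]
Beat 3 (R): throw ball3 h=1 -> lands@4:L; in-air after throw: [b3@4:L b2@9:R b1@11:R]
Beat 4 (L): throw ball3 h=2 -> lands@6:L; in-air after throw: [b3@6:L b2@9:R b1@11:R]
Beat 5 (R): throw ball4 h=8 -> lands@13:R; in-air after throw: [b3@6:L b2@9:R b1@11:R b4@13:R]
Beat 6 (L): throw ball3 h=9 -> lands@15:R; in-air after throw: [b2@9:R b1@11:R b4@13:R b3@15:R]
Beat 7 (R): throw ball5 h=1 -> lands@8:L; in-air after throw: [b5@8:L b2@9:R b1@11:R b4@13:R b3@15:R]

Answer: ball2:lands@9:R ball1:lands@11:R ball4:lands@13:R ball3:lands@15:R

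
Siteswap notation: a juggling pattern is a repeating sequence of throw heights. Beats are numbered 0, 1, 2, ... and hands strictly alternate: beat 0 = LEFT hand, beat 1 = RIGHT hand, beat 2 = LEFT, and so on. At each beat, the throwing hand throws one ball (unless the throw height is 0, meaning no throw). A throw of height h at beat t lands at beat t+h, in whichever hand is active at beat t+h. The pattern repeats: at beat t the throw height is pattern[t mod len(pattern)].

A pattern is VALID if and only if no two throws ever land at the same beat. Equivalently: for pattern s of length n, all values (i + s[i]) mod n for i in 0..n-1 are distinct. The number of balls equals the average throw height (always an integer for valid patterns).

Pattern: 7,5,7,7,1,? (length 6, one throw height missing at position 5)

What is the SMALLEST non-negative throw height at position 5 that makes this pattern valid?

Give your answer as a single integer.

i=0: (0 + 7) mod 6 = 1
i=1: (1 + 5) mod 6 = 0
i=2: (2 + 7) mod 6 = 3
i=3: (3 + 7) mod 6 = 4
i=4: (4 + 1) mod 6 = 5
i=5: s[i]=? (unknown)
Known residues: [0, 1, 3, 4, 5]; need a permutation of 0..5, so missing residue r = 2
Need (5 + s) mod 6 = 2; smallest s = (2 - 5) mod 6 = 3

Answer: 3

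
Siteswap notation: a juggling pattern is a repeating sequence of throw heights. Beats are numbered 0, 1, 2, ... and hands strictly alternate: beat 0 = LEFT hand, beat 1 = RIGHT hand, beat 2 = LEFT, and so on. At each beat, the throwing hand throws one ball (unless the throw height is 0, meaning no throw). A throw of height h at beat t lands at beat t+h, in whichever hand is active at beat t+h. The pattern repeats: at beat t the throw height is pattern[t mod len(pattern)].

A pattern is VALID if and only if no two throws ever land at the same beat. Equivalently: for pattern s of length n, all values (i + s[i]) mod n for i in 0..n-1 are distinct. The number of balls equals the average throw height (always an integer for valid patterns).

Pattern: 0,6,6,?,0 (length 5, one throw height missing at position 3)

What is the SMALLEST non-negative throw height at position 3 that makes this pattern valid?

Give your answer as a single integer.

i=0: (0 + 0) mod 5 = 0
i=1: (1 + 6) mod 5 = 2
i=2: (2 + 6) mod 5 = 3
i=3: s[i]=? (unknown)
i=4: (4 + 0) mod 5 = 4
Known residues: [0, 2, 3, 4]; need a permutation of 0..4, so missing residue r = 1
Need (3 + s) mod 5 = 1; smallest s = (1 - 3) mod 5 = 3

Answer: 3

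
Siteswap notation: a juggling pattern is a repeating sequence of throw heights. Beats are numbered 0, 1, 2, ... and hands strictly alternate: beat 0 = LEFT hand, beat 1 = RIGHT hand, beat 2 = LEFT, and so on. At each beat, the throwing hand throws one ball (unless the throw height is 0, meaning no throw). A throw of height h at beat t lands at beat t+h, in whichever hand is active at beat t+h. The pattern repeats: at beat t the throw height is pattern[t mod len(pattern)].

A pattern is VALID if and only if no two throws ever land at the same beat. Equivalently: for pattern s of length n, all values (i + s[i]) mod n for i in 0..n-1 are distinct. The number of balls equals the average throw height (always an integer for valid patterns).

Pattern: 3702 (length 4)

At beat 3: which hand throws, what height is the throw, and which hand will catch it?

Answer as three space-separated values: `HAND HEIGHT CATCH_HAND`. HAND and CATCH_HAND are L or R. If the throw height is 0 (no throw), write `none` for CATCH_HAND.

Answer: R 2 R

Derivation:
Beat 3: 3 mod 2 = 1, so hand = R
Throw height = pattern[3 mod 4] = pattern[3] = 2
Lands at beat 3+2=5, 5 mod 2 = 1, so catch hand = R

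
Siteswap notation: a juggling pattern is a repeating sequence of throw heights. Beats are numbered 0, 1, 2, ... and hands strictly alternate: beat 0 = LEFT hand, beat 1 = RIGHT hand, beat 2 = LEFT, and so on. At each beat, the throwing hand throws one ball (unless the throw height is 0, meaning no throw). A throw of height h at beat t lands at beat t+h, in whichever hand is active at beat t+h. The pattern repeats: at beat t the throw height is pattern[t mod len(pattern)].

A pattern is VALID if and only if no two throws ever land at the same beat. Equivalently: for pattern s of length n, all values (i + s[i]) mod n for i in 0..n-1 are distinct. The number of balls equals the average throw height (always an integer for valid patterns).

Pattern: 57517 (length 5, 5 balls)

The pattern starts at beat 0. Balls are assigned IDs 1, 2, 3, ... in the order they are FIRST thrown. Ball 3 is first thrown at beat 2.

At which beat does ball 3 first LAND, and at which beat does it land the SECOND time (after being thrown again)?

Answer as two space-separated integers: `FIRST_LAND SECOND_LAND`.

Beat 0 (L): throw ball1 h=5 -> lands@5:R; in-air after throw: [b1@5:R]
Beat 1 (R): throw ball2 h=7 -> lands@8:L; in-air after throw: [b1@5:R b2@8:L]
Beat 2 (L): throw ball3 h=5 -> lands@7:R; in-air after throw: [b1@5:R b3@7:R b2@8:L]
Beat 3 (R): throw ball4 h=1 -> lands@4:L; in-air after throw: [b4@4:L b1@5:R b3@7:R b2@8:L]
Beat 4 (L): throw ball4 h=7 -> lands@11:R; in-air after throw: [b1@5:R b3@7:R b2@8:L b4@11:R]
Beat 5 (R): throw ball1 h=5 -> lands@10:L; in-air after throw: [b3@7:R b2@8:L b1@10:L b4@11:R]
Beat 6 (L): throw ball5 h=7 -> lands@13:R; in-air after throw: [b3@7:R b2@8:L b1@10:L b4@11:R b5@13:R]
Beat 7 (R): throw ball3 h=5 -> lands@12:L; in-air after throw: [b2@8:L b1@10:L b4@11:R b3@12:L b5@13:R]
Beat 8 (L): throw ball2 h=1 -> lands@9:R; in-air after throw: [b2@9:R b1@10:L b4@11:R b3@12:L b5@13:R]
Beat 9 (R): throw ball2 h=7 -> lands@16:L; in-air after throw: [b1@10:L b4@11:R b3@12:L b5@13:R b2@16:L]
Beat 10 (L): throw ball1 h=5 -> lands@15:R; in-air after throw: [b4@11:R b3@12:L b5@13:R b1@15:R b2@16:L]
Beat 11 (R): throw ball4 h=7 -> lands@18:L; in-air after throw: [b3@12:L b5@13:R b1@15:R b2@16:L b4@18:L]
Beat 12 (L): throw ball3 h=5 -> lands@17:R; in-air after throw: [b5@13:R b1@15:R b2@16:L b3@17:R b4@18:L]
Ball 3: thrown@2 h=5 -> first land @7; rethrown@7 h=5 -> second land @12

Answer: 7 12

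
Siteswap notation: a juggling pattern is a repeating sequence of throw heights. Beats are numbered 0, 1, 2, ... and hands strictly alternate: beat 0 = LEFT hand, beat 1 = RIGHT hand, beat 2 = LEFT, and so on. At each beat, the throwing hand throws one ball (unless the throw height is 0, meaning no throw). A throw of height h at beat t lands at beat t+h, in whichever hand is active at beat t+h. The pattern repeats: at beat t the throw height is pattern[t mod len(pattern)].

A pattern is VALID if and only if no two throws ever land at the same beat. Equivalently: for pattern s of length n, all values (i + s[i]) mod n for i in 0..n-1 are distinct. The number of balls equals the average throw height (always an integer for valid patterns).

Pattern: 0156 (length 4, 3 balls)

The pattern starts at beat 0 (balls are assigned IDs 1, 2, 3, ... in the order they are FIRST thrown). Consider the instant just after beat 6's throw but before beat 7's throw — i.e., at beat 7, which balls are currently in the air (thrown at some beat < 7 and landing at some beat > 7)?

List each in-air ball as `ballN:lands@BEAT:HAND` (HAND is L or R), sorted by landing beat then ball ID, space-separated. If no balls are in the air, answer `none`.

Beat 1 (R): throw ball1 h=1 -> lands@2:L; in-air after throw: [b1@2:L]
Beat 2 (L): throw ball1 h=5 -> lands@7:R; in-air after throw: [b1@7:R]
Beat 3 (R): throw ball2 h=6 -> lands@9:R; in-air after throw: [b1@7:R b2@9:R]
Beat 5 (R): throw ball3 h=1 -> lands@6:L; in-air after throw: [b3@6:L b1@7:R b2@9:R]
Beat 6 (L): throw ball3 h=5 -> lands@11:R; in-air after throw: [b1@7:R b2@9:R b3@11:R]
Beat 7 (R): throw ball1 h=6 -> lands@13:R; in-air after throw: [b2@9:R b3@11:R b1@13:R]

Answer: ball2:lands@9:R ball3:lands@11:R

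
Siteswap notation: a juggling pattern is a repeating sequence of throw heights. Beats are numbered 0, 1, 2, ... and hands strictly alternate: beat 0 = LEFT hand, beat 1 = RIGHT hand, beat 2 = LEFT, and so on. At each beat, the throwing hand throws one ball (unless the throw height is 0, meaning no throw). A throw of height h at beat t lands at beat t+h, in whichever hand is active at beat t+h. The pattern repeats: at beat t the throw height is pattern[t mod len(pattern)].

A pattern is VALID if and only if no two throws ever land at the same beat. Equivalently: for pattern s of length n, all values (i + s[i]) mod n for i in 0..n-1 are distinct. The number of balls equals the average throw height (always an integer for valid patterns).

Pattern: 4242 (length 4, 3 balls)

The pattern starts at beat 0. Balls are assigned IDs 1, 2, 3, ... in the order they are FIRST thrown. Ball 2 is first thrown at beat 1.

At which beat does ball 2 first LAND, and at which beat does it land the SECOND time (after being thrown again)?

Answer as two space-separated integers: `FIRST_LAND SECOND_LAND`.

Answer: 3 5

Derivation:
Beat 0 (L): throw ball1 h=4 -> lands@4:L; in-air after throw: [b1@4:L]
Beat 1 (R): throw ball2 h=2 -> lands@3:R; in-air after throw: [b2@3:R b1@4:L]
Beat 2 (L): throw ball3 h=4 -> lands@6:L; in-air after throw: [b2@3:R b1@4:L b3@6:L]
Beat 3 (R): throw ball2 h=2 -> lands@5:R; in-air after throw: [b1@4:L b2@5:R b3@6:L]
Beat 4 (L): throw ball1 h=4 -> lands@8:L; in-air after throw: [b2@5:R b3@6:L b1@8:L]
Beat 5 (R): throw ball2 h=2 -> lands@7:R; in-air after throw: [b3@6:L b2@7:R b1@8:L]
Ball 2: thrown@1 h=2 -> first land @3; rethrown@3 h=2 -> second land @5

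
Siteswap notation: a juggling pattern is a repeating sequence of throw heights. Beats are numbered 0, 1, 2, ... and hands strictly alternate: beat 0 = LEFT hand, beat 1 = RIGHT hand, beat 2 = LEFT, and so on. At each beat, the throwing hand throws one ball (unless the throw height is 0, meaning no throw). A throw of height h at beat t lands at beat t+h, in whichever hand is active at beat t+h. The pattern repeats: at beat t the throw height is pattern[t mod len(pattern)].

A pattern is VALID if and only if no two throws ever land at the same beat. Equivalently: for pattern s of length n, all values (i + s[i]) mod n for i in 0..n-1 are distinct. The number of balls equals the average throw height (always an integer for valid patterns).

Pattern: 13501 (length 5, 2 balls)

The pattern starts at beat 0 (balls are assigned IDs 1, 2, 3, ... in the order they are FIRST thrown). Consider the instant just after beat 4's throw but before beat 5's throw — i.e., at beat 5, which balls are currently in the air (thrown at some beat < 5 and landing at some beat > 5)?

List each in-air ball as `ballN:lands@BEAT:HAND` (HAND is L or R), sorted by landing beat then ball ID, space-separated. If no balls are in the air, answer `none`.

Answer: ball2:lands@7:R

Derivation:
Beat 0 (L): throw ball1 h=1 -> lands@1:R; in-air after throw: [b1@1:R]
Beat 1 (R): throw ball1 h=3 -> lands@4:L; in-air after throw: [b1@4:L]
Beat 2 (L): throw ball2 h=5 -> lands@7:R; in-air after throw: [b1@4:L b2@7:R]
Beat 4 (L): throw ball1 h=1 -> lands@5:R; in-air after throw: [b1@5:R b2@7:R]
Beat 5 (R): throw ball1 h=1 -> lands@6:L; in-air after throw: [b1@6:L b2@7:R]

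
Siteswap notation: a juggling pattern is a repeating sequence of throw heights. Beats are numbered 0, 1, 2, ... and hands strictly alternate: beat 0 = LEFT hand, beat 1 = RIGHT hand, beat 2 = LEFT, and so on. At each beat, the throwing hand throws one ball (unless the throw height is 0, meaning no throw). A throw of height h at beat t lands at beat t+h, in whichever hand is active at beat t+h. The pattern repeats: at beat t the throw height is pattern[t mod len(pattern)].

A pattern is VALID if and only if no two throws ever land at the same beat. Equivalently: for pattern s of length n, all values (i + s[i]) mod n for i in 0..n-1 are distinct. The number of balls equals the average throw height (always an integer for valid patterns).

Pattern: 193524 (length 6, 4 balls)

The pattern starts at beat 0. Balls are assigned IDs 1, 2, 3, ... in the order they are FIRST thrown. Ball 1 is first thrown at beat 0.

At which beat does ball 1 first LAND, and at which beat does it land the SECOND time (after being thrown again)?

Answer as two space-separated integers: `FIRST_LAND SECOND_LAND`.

Beat 0 (L): throw ball1 h=1 -> lands@1:R; in-air after throw: [b1@1:R]
Beat 1 (R): throw ball1 h=9 -> lands@10:L; in-air after throw: [b1@10:L]
Beat 2 (L): throw ball2 h=3 -> lands@5:R; in-air after throw: [b2@5:R b1@10:L]
Beat 3 (R): throw ball3 h=5 -> lands@8:L; in-air after throw: [b2@5:R b3@8:L b1@10:L]
Beat 4 (L): throw ball4 h=2 -> lands@6:L; in-air after throw: [b2@5:R b4@6:L b3@8:L b1@10:L]
Beat 5 (R): throw ball2 h=4 -> lands@9:R; in-air after throw: [b4@6:L b3@8:L b2@9:R b1@10:L]
Beat 6 (L): throw ball4 h=1 -> lands@7:R; in-air after throw: [b4@7:R b3@8:L b2@9:R b1@10:L]
Beat 7 (R): throw ball4 h=9 -> lands@16:L; in-air after throw: [b3@8:L b2@9:R b1@10:L b4@16:L]
Beat 8 (L): throw ball3 h=3 -> lands@11:R; in-air after throw: [b2@9:R b1@10:L b3@11:R b4@16:L]
Beat 9 (R): throw ball2 h=5 -> lands@14:L; in-air after throw: [b1@10:L b3@11:R b2@14:L b4@16:L]
Beat 10 (L): throw ball1 h=2 -> lands@12:L; in-air after throw: [b3@11:R b1@12:L b2@14:L b4@16:L]
Ball 1: thrown@0 h=1 -> first land @1; rethrown@1 h=9 -> second land @10

Answer: 1 10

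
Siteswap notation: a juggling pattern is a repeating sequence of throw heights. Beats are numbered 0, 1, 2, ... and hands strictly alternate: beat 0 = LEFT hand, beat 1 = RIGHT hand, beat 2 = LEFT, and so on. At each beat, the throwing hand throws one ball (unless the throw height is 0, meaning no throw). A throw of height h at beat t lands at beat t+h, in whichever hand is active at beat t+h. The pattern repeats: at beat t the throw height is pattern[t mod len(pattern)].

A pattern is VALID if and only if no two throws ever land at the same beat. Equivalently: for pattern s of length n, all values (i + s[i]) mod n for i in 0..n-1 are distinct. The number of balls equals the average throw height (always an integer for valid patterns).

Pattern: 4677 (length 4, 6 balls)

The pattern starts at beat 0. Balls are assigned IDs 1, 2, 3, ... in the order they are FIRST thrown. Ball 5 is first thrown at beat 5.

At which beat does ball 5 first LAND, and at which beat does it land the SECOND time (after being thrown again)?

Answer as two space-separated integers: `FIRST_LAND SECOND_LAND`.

Beat 0 (L): throw ball1 h=4 -> lands@4:L; in-air after throw: [b1@4:L]
Beat 1 (R): throw ball2 h=6 -> lands@7:R; in-air after throw: [b1@4:L b2@7:R]
Beat 2 (L): throw ball3 h=7 -> lands@9:R; in-air after throw: [b1@4:L b2@7:R b3@9:R]
Beat 3 (R): throw ball4 h=7 -> lands@10:L; in-air after throw: [b1@4:L b2@7:R b3@9:R b4@10:L]
Beat 4 (L): throw ball1 h=4 -> lands@8:L; in-air after throw: [b2@7:R b1@8:L b3@9:R b4@10:L]
Beat 5 (R): throw ball5 h=6 -> lands@11:R; in-air after throw: [b2@7:R b1@8:L b3@9:R b4@10:L b5@11:R]
Beat 6 (L): throw ball6 h=7 -> lands@13:R; in-air after throw: [b2@7:R b1@8:L b3@9:R b4@10:L b5@11:R b6@13:R]
Beat 7 (R): throw ball2 h=7 -> lands@14:L; in-air after throw: [b1@8:L b3@9:R b4@10:L b5@11:R b6@13:R b2@14:L]
Beat 8 (L): throw ball1 h=4 -> lands@12:L; in-air after throw: [b3@9:R b4@10:L b5@11:R b1@12:L b6@13:R b2@14:L]
Beat 9 (R): throw ball3 h=6 -> lands@15:R; in-air after throw: [b4@10:L b5@11:R b1@12:L b6@13:R b2@14:L b3@15:R]
Beat 10 (L): throw ball4 h=7 -> lands@17:R; in-air after throw: [b5@11:R b1@12:L b6@13:R b2@14:L b3@15:R b4@17:R]
Beat 11 (R): throw ball5 h=7 -> lands@18:L; in-air after throw: [b1@12:L b6@13:R b2@14:L b3@15:R b4@17:R b5@18:L]
Beat 12 (L): throw ball1 h=4 -> lands@16:L; in-air after throw: [b6@13:R b2@14:L b3@15:R b1@16:L b4@17:R b5@18:L]
Beat 13 (R): throw ball6 h=6 -> lands@19:R; in-air after throw: [b2@14:L b3@15:R b1@16:L b4@17:R b5@18:L b6@19:R]
Beat 14 (L): throw ball2 h=7 -> lands@21:R; in-air after throw: [b3@15:R b1@16:L b4@17:R b5@18:L b6@19:R b2@21:R]
Ball 5: thrown@5 h=6 -> first land @11; rethrown@11 h=7 -> second land @18

Answer: 11 18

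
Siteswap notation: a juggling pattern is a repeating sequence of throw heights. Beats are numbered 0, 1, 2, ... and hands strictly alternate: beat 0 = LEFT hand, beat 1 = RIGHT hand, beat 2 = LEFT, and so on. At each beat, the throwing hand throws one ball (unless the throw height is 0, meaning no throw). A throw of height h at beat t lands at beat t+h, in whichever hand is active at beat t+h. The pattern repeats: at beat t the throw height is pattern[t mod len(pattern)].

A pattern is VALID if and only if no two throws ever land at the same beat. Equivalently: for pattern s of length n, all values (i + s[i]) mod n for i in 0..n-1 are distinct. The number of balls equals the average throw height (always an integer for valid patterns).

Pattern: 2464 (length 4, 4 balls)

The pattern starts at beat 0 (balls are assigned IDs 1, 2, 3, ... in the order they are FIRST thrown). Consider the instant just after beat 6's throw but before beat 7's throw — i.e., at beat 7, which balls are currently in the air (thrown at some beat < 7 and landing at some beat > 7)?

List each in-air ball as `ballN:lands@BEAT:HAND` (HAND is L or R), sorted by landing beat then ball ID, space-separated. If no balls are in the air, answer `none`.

Beat 0 (L): throw ball1 h=2 -> lands@2:L; in-air after throw: [b1@2:L]
Beat 1 (R): throw ball2 h=4 -> lands@5:R; in-air after throw: [b1@2:L b2@5:R]
Beat 2 (L): throw ball1 h=6 -> lands@8:L; in-air after throw: [b2@5:R b1@8:L]
Beat 3 (R): throw ball3 h=4 -> lands@7:R; in-air after throw: [b2@5:R b3@7:R b1@8:L]
Beat 4 (L): throw ball4 h=2 -> lands@6:L; in-air after throw: [b2@5:R b4@6:L b3@7:R b1@8:L]
Beat 5 (R): throw ball2 h=4 -> lands@9:R; in-air after throw: [b4@6:L b3@7:R b1@8:L b2@9:R]
Beat 6 (L): throw ball4 h=6 -> lands@12:L; in-air after throw: [b3@7:R b1@8:L b2@9:R b4@12:L]
Beat 7 (R): throw ball3 h=4 -> lands@11:R; in-air after throw: [b1@8:L b2@9:R b3@11:R b4@12:L]

Answer: ball1:lands@8:L ball2:lands@9:R ball4:lands@12:L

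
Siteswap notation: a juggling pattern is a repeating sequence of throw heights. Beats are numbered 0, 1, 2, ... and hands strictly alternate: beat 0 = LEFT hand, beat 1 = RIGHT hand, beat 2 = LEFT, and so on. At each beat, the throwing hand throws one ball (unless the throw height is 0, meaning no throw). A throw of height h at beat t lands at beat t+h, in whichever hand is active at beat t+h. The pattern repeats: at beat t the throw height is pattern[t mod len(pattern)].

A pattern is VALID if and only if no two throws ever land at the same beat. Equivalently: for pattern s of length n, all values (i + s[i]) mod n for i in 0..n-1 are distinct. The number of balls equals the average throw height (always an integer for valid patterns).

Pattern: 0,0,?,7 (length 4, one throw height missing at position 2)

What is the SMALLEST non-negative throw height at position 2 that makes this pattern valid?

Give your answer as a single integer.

i=0: (0 + 0) mod 4 = 0
i=1: (1 + 0) mod 4 = 1
i=2: s[i]=? (unknown)
i=3: (3 + 7) mod 4 = 2
Known residues: [0, 1, 2]; need a permutation of 0..3, so missing residue r = 3
Need (2 + s) mod 4 = 3; smallest s = (3 - 2) mod 4 = 1

Answer: 1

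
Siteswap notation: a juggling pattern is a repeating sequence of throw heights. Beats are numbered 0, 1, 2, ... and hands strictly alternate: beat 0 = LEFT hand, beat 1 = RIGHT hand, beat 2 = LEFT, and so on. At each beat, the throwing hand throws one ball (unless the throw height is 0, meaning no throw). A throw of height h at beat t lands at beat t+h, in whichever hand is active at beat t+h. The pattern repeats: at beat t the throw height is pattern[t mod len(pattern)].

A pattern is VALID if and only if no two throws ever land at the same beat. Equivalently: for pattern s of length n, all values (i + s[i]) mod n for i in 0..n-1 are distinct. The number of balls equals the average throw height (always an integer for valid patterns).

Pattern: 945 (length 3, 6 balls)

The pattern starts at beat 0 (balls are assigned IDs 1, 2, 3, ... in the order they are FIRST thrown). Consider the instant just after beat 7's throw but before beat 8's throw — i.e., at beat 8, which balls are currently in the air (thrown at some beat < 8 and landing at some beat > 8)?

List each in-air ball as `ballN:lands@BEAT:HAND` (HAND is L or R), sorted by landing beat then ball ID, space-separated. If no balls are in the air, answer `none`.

Answer: ball1:lands@9:R ball2:lands@10:L ball3:lands@11:R ball4:lands@12:L ball6:lands@15:R

Derivation:
Beat 0 (L): throw ball1 h=9 -> lands@9:R; in-air after throw: [b1@9:R]
Beat 1 (R): throw ball2 h=4 -> lands@5:R; in-air after throw: [b2@5:R b1@9:R]
Beat 2 (L): throw ball3 h=5 -> lands@7:R; in-air after throw: [b2@5:R b3@7:R b1@9:R]
Beat 3 (R): throw ball4 h=9 -> lands@12:L; in-air after throw: [b2@5:R b3@7:R b1@9:R b4@12:L]
Beat 4 (L): throw ball5 h=4 -> lands@8:L; in-air after throw: [b2@5:R b3@7:R b5@8:L b1@9:R b4@12:L]
Beat 5 (R): throw ball2 h=5 -> lands@10:L; in-air after throw: [b3@7:R b5@8:L b1@9:R b2@10:L b4@12:L]
Beat 6 (L): throw ball6 h=9 -> lands@15:R; in-air after throw: [b3@7:R b5@8:L b1@9:R b2@10:L b4@12:L b6@15:R]
Beat 7 (R): throw ball3 h=4 -> lands@11:R; in-air after throw: [b5@8:L b1@9:R b2@10:L b3@11:R b4@12:L b6@15:R]
Beat 8 (L): throw ball5 h=5 -> lands@13:R; in-air after throw: [b1@9:R b2@10:L b3@11:R b4@12:L b5@13:R b6@15:R]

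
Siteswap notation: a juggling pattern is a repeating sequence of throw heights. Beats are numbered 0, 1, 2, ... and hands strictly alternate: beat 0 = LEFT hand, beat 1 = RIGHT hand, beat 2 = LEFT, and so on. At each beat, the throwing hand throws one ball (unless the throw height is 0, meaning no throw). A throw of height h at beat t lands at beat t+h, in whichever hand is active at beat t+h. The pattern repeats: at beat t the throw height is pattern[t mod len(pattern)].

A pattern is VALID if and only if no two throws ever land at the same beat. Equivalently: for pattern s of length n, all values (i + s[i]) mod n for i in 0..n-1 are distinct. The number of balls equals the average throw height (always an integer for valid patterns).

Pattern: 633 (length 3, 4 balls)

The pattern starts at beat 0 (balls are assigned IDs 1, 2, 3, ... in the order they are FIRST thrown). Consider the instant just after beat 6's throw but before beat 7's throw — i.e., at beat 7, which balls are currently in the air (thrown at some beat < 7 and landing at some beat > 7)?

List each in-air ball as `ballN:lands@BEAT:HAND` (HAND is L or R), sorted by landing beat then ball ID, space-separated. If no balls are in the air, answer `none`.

Answer: ball3:lands@8:L ball4:lands@9:R ball1:lands@12:L

Derivation:
Beat 0 (L): throw ball1 h=6 -> lands@6:L; in-air after throw: [b1@6:L]
Beat 1 (R): throw ball2 h=3 -> lands@4:L; in-air after throw: [b2@4:L b1@6:L]
Beat 2 (L): throw ball3 h=3 -> lands@5:R; in-air after throw: [b2@4:L b3@5:R b1@6:L]
Beat 3 (R): throw ball4 h=6 -> lands@9:R; in-air after throw: [b2@4:L b3@5:R b1@6:L b4@9:R]
Beat 4 (L): throw ball2 h=3 -> lands@7:R; in-air after throw: [b3@5:R b1@6:L b2@7:R b4@9:R]
Beat 5 (R): throw ball3 h=3 -> lands@8:L; in-air after throw: [b1@6:L b2@7:R b3@8:L b4@9:R]
Beat 6 (L): throw ball1 h=6 -> lands@12:L; in-air after throw: [b2@7:R b3@8:L b4@9:R b1@12:L]
Beat 7 (R): throw ball2 h=3 -> lands@10:L; in-air after throw: [b3@8:L b4@9:R b2@10:L b1@12:L]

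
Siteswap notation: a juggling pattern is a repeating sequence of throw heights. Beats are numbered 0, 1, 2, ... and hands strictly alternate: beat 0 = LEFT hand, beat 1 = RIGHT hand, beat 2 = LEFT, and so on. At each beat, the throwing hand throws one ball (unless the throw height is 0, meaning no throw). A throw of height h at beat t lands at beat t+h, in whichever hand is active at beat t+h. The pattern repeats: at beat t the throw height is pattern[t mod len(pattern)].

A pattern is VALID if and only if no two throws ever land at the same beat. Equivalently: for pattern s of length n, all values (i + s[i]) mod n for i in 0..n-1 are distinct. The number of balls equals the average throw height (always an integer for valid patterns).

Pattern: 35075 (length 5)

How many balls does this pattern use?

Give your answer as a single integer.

Pattern = [3, 5, 0, 7, 5], length n = 5
  position 0: throw height = 3, running sum = 3
  position 1: throw height = 5, running sum = 8
  position 2: throw height = 0, running sum = 8
  position 3: throw height = 7, running sum = 15
  position 4: throw height = 5, running sum = 20
Total sum = 20; balls = sum / n = 20 / 5 = 4

Answer: 4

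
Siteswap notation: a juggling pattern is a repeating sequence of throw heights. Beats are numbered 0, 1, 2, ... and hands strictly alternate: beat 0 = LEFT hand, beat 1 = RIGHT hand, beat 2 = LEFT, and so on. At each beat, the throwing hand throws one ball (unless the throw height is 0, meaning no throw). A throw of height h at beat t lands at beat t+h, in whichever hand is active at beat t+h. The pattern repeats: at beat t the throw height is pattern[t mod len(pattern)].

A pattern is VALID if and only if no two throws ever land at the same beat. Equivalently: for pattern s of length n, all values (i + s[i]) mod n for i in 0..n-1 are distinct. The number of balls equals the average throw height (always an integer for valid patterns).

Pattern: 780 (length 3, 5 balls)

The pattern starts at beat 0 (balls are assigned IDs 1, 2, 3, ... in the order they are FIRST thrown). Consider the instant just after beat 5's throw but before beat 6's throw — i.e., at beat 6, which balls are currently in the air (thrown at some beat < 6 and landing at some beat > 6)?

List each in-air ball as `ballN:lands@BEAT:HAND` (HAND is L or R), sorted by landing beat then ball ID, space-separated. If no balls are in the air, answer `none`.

Answer: ball1:lands@7:R ball2:lands@9:R ball3:lands@10:L ball4:lands@12:L

Derivation:
Beat 0 (L): throw ball1 h=7 -> lands@7:R; in-air after throw: [b1@7:R]
Beat 1 (R): throw ball2 h=8 -> lands@9:R; in-air after throw: [b1@7:R b2@9:R]
Beat 3 (R): throw ball3 h=7 -> lands@10:L; in-air after throw: [b1@7:R b2@9:R b3@10:L]
Beat 4 (L): throw ball4 h=8 -> lands@12:L; in-air after throw: [b1@7:R b2@9:R b3@10:L b4@12:L]
Beat 6 (L): throw ball5 h=7 -> lands@13:R; in-air after throw: [b1@7:R b2@9:R b3@10:L b4@12:L b5@13:R]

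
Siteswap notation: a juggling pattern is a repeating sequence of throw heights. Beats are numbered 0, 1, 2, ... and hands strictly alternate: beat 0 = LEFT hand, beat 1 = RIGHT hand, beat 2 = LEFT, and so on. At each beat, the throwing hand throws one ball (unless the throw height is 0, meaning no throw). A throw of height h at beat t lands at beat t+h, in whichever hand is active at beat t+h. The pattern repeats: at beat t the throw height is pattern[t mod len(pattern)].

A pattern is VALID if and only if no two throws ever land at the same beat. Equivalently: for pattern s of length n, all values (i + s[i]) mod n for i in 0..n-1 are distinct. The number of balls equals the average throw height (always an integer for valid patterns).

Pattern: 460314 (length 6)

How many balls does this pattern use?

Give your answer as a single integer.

Pattern = [4, 6, 0, 3, 1, 4], length n = 6
  position 0: throw height = 4, running sum = 4
  position 1: throw height = 6, running sum = 10
  position 2: throw height = 0, running sum = 10
  position 3: throw height = 3, running sum = 13
  position 4: throw height = 1, running sum = 14
  position 5: throw height = 4, running sum = 18
Total sum = 18; balls = sum / n = 18 / 6 = 3

Answer: 3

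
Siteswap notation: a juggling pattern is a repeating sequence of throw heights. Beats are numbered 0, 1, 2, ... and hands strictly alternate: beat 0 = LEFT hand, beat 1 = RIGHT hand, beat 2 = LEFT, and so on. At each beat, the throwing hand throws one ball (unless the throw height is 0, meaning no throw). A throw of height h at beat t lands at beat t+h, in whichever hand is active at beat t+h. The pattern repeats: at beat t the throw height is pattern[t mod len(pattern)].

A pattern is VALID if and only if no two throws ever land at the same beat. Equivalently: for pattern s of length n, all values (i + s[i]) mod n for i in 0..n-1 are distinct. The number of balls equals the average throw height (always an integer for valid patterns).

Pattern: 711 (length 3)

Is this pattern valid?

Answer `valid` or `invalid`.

Answer: valid

Derivation:
i=0: (i + s[i]) mod n = (0 + 7) mod 3 = 1
i=1: (i + s[i]) mod n = (1 + 1) mod 3 = 2
i=2: (i + s[i]) mod n = (2 + 1) mod 3 = 0
Residues: [1, 2, 0], distinct: True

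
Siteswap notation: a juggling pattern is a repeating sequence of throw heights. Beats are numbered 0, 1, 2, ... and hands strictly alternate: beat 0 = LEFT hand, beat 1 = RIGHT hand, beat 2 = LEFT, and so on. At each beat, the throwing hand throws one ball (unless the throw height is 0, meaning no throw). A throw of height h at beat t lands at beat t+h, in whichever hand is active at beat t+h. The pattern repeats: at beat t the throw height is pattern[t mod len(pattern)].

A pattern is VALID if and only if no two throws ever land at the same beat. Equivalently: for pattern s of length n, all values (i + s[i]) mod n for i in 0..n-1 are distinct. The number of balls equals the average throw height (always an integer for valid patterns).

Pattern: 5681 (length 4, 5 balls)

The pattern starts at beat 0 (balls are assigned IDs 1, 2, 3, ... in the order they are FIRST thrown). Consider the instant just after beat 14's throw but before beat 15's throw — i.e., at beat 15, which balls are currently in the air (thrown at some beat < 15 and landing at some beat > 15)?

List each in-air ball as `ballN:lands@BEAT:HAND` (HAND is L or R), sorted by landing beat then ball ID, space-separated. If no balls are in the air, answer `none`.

Beat 0 (L): throw ball1 h=5 -> lands@5:R; in-air after throw: [b1@5:R]
Beat 1 (R): throw ball2 h=6 -> lands@7:R; in-air after throw: [b1@5:R b2@7:R]
Beat 2 (L): throw ball3 h=8 -> lands@10:L; in-air after throw: [b1@5:R b2@7:R b3@10:L]
Beat 3 (R): throw ball4 h=1 -> lands@4:L; in-air after throw: [b4@4:L b1@5:R b2@7:R b3@10:L]
Beat 4 (L): throw ball4 h=5 -> lands@9:R; in-air after throw: [b1@5:R b2@7:R b4@9:R b3@10:L]
Beat 5 (R): throw ball1 h=6 -> lands@11:R; in-air after throw: [b2@7:R b4@9:R b3@10:L b1@11:R]
Beat 6 (L): throw ball5 h=8 -> lands@14:L; in-air after throw: [b2@7:R b4@9:R b3@10:L b1@11:R b5@14:L]
Beat 7 (R): throw ball2 h=1 -> lands@8:L; in-air after throw: [b2@8:L b4@9:R b3@10:L b1@11:R b5@14:L]
Beat 8 (L): throw ball2 h=5 -> lands@13:R; in-air after throw: [b4@9:R b3@10:L b1@11:R b2@13:R b5@14:L]
Beat 9 (R): throw ball4 h=6 -> lands@15:R; in-air after throw: [b3@10:L b1@11:R b2@13:R b5@14:L b4@15:R]
Beat 10 (L): throw ball3 h=8 -> lands@18:L; in-air after throw: [b1@11:R b2@13:R b5@14:L b4@15:R b3@18:L]
Beat 11 (R): throw ball1 h=1 -> lands@12:L; in-air after throw: [b1@12:L b2@13:R b5@14:L b4@15:R b3@18:L]
Beat 12 (L): throw ball1 h=5 -> lands@17:R; in-air after throw: [b2@13:R b5@14:L b4@15:R b1@17:R b3@18:L]
Beat 13 (R): throw ball2 h=6 -> lands@19:R; in-air after throw: [b5@14:L b4@15:R b1@17:R b3@18:L b2@19:R]
Beat 14 (L): throw ball5 h=8 -> lands@22:L; in-air after throw: [b4@15:R b1@17:R b3@18:L b2@19:R b5@22:L]
Beat 15 (R): throw ball4 h=1 -> lands@16:L; in-air after throw: [b4@16:L b1@17:R b3@18:L b2@19:R b5@22:L]

Answer: ball1:lands@17:R ball3:lands@18:L ball2:lands@19:R ball5:lands@22:L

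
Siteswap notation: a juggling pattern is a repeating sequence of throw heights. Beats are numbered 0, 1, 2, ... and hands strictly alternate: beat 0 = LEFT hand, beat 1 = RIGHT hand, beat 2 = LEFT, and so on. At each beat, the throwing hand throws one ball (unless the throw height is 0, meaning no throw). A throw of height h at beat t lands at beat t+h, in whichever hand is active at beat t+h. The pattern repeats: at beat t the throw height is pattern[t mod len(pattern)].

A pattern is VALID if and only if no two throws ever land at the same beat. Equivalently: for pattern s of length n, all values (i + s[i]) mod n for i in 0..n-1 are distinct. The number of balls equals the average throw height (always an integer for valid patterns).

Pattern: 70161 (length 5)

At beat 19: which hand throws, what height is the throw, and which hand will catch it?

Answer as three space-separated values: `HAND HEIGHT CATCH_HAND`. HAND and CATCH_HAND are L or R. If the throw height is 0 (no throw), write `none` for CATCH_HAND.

Beat 19: 19 mod 2 = 1, so hand = R
Throw height = pattern[19 mod 5] = pattern[4] = 1
Lands at beat 19+1=20, 20 mod 2 = 0, so catch hand = L

Answer: R 1 L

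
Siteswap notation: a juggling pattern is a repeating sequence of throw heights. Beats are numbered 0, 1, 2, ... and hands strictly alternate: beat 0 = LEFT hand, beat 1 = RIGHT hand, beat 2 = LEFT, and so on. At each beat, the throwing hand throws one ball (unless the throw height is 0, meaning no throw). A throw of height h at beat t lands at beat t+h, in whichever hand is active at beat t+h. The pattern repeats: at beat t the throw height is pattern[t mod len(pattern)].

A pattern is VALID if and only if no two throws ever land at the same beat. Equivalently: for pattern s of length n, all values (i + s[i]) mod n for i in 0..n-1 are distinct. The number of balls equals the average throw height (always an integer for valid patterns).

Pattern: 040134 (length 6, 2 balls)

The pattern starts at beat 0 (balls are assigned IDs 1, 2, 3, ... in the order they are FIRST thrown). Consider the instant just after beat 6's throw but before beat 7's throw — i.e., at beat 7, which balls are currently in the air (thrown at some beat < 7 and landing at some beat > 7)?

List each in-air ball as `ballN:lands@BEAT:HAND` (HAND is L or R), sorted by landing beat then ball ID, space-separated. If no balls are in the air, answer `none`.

Answer: ball1:lands@9:R

Derivation:
Beat 1 (R): throw ball1 h=4 -> lands@5:R; in-air after throw: [b1@5:R]
Beat 3 (R): throw ball2 h=1 -> lands@4:L; in-air after throw: [b2@4:L b1@5:R]
Beat 4 (L): throw ball2 h=3 -> lands@7:R; in-air after throw: [b1@5:R b2@7:R]
Beat 5 (R): throw ball1 h=4 -> lands@9:R; in-air after throw: [b2@7:R b1@9:R]
Beat 7 (R): throw ball2 h=4 -> lands@11:R; in-air after throw: [b1@9:R b2@11:R]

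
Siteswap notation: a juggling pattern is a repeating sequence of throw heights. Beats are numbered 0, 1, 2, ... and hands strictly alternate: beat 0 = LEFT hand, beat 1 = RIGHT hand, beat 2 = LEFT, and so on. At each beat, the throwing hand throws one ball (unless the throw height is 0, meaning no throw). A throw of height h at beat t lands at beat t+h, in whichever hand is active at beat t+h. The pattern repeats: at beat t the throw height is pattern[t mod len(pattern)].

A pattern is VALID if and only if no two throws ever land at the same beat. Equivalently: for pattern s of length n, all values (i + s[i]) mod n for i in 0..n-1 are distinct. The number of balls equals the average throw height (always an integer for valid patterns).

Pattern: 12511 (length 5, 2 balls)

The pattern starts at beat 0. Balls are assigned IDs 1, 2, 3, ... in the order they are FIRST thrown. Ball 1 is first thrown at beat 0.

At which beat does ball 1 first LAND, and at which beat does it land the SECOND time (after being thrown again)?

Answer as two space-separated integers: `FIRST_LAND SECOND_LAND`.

Answer: 1 3

Derivation:
Beat 0 (L): throw ball1 h=1 -> lands@1:R; in-air after throw: [b1@1:R]
Beat 1 (R): throw ball1 h=2 -> lands@3:R; in-air after throw: [b1@3:R]
Beat 2 (L): throw ball2 h=5 -> lands@7:R; in-air after throw: [b1@3:R b2@7:R]
Beat 3 (R): throw ball1 h=1 -> lands@4:L; in-air after throw: [b1@4:L b2@7:R]
Ball 1: thrown@0 h=1 -> first land @1; rethrown@1 h=2 -> second land @3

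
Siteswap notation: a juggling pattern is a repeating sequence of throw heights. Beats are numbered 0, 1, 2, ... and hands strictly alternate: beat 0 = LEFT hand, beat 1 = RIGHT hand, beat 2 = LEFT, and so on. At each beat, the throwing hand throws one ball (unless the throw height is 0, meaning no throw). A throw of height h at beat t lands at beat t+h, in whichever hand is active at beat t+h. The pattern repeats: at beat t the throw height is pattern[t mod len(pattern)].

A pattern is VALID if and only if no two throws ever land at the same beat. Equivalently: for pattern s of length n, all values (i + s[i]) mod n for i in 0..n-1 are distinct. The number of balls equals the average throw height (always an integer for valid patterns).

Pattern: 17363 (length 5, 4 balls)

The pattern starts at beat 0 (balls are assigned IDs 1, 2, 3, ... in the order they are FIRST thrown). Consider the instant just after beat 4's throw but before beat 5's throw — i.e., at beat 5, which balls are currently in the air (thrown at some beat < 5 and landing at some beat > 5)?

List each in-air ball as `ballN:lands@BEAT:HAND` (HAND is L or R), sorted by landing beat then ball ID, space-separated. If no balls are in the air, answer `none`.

Beat 0 (L): throw ball1 h=1 -> lands@1:R; in-air after throw: [b1@1:R]
Beat 1 (R): throw ball1 h=7 -> lands@8:L; in-air after throw: [b1@8:L]
Beat 2 (L): throw ball2 h=3 -> lands@5:R; in-air after throw: [b2@5:R b1@8:L]
Beat 3 (R): throw ball3 h=6 -> lands@9:R; in-air after throw: [b2@5:R b1@8:L b3@9:R]
Beat 4 (L): throw ball4 h=3 -> lands@7:R; in-air after throw: [b2@5:R b4@7:R b1@8:L b3@9:R]
Beat 5 (R): throw ball2 h=1 -> lands@6:L; in-air after throw: [b2@6:L b4@7:R b1@8:L b3@9:R]

Answer: ball4:lands@7:R ball1:lands@8:L ball3:lands@9:R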